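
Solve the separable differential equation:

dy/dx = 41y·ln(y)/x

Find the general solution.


Separate: dy/[y ln(y)] = 41 dx/x.
Substitute u = ln(y): du/u = 41 dx/x.
Integrate: ln|ln(y)| = 41ln|x| + C₀, hence ln(y) = C·x^41.


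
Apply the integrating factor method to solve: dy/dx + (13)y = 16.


P(x) = 13, Q(x) = 16; integrating factor μ = e^(13x).
(μ y)' = 16e^(13x) ⇒ μ y = (16/13)e^(13x) + C.
Divide by μ: y = 16/13 + Ce^(-13x).


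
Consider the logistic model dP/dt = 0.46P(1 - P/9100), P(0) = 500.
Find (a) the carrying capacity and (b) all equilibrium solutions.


Logistic ODE dP/dt = 0.46P(1 - P/9100) has equilibria where dP/dt = 0, i.e. P = 0 or P = 9100.
The coefficient (1 - P/K) = 0 when P = K, identifying K = 9100 as the carrying capacity.
(a) K = 9100; (b) equilibria P = 0 and P = 9100.


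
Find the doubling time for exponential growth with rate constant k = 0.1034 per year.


Exponential growth: P(t) = P₀ e^(0.1034t). Set P(t)/P₀ = 2: e^(0.1034t) = 2.
Solve: t = ln(2)/0.1034 ≈ 6.70 years.


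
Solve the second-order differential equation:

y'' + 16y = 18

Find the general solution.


Homogeneous part: r² + 16 = 0 ⇒ r = ±4i, so y_h = C₁cos(4x) + C₂sin(4x).
Try constant y_p = A; plug in: 16A = 18 ⇒ A = 9/8.
General solution: y = C₁cos(4x) + C₂sin(4x) + 9/8.


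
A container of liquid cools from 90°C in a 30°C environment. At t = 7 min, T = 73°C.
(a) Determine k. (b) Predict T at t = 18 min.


Newton's law: T(t) = T_a + (T₀ - T_a)e^(-kt).
(a) Use T(7) = 73: (73 - 30)/(90 - 30) = e^(-k·7), so k = -ln(0.717)/7 ≈ 0.0476.
(b) Apply k to t = 18: T(18) = 30 + (60)e^(-0.857) ≈ 55.5°C.


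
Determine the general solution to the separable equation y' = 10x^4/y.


Separate variables: y dy = 10x^4 dx.
Integrate both sides: y²/2 = 2x^5 + C₀.
Multiply by 2: y² = 4x^5 + C.


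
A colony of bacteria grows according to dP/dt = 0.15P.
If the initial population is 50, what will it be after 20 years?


The ODE dP/dt = 0.15P has solution P(t) = P(0)e^(0.15t).
Substitute P(0) = 50 and t = 20: P(20) = 50 e^(3.00) ≈ 1004.


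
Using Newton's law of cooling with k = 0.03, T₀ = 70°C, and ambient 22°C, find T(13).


Newton's law: dT/dt = -k(T - T_a) has solution T(t) = T_a + (T₀ - T_a)e^(-kt).
Plug in T_a = 22, T₀ = 70, k = 0.03, t = 13: T(13) = 22 + (48)e^(-0.39) ≈ 54.5°C.


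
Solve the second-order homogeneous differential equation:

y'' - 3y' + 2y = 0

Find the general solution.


Characteristic equation: r² - 3r + 2 = 0.
Factor: (r - 2)(r - 1) = 0 ⇒ r = 2, 1 (distinct real).
General solution: y = C₁e^(2x) + C₂e^(x).


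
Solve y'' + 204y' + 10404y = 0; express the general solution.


Characteristic equation: r² + 204r + 10404 = 0, i.e. (r + 102)² = 0.
Repeated root r = -102; include an x factor for the second linearly independent solution.
General solution: y = (C₁ + C₂x)e^(-102x).


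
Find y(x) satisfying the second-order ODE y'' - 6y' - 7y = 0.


Characteristic equation: r² - 6r - 7 = 0.
Factor: (r + 1)(r - 7) = 0 ⇒ r = -1, 7 (distinct real).
General solution: y = C₁e^(-x) + C₂e^(7x).


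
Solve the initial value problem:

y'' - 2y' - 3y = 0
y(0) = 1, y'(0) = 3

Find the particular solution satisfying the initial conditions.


Characteristic roots of r² - 2r - 3 = 0 are -1, 3.
General solution y = c₁ e^(-x) + c₂ e^(3x).
Apply y(0) = 1: c₁ + c₂ = 1. Apply y'(0) = 3: -1 c₁ + 3 c₂ = 3.
Solve: c₁ = 0, c₂ = 1.
Particular solution: y = 0e^(-x) + e^(3x).


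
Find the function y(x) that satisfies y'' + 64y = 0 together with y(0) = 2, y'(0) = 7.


Characteristic roots of r² + 64 = 0 are ±8i, so y = C₁cos(8x) + C₂sin(8x).
Apply y(0) = 2: C₁ = 2. Differentiate and apply y'(0) = 7: 8·C₂ = 7, so C₂ = 7/8.
Particular solution: y = 2cos(8x) + (7/8)sin(8x).


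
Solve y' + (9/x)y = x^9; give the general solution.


P(x) = 9/x ⇒ μ = x^9.
(x^9 y)' = x^9·x^9 = x^18.
Integrate: x^9 y = x^19/(19) + C.
Solve for y: y = (1/19)x^10 + C/x^9.


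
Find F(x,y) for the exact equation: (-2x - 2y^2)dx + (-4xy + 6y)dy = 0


Check exactness: ∂M/∂y = -4y and ∂N/∂x = -4y; equal, so the equation is exact.
Integrate M with respect to x (treating y as constant): ∫M dx = -x^2 - 2xy^2 + h(y).
Differentiate w.r.t. y and set equal to N: the x-dependent terms already match, leaving h'(y) = 6y. Integrate: h(y) = 3y^2.
So F(x,y) = -x^2 - 2xy^2 + 3y^2.
General solution: -x^2 - 2xy^2 + 3y^2 = C.


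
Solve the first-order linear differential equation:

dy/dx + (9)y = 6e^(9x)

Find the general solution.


P(x) = 9 ⇒ μ = e^(9x).
(μ y)' = 6e^(18x) ⇒ μ y = (6/18)e^(18x) + C.
Divide by μ: y = (1/3)e^(9x) + Ce^(-9x).


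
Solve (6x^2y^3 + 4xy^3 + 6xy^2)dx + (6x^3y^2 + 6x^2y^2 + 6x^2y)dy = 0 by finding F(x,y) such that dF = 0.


Check exactness: ∂M/∂y = 18x^2y^2 + 12xy^2 + 12xy and ∂N/∂x = 18x^2y^2 + 12xy^2 + 12xy; equal, so the equation is exact.
Integrate M with respect to x (treating y as constant): ∫M dx = 2x^3y^3 + 2x^2y^3 + 3x^2y^2 + h(y).
Differentiate w.r.t. y and set equal to N: all terms match, so h'(y) = 0 and h is a constant absorbed into C.
General solution: 2x^3y^3 + 2x^2y^3 + 3x^2y^2 = C.


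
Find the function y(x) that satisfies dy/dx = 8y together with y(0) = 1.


General solution of y' = 8y is y = Ce^(8x).
Apply y(0) = 1: C = 1.
Particular solution: y = e^(8x).


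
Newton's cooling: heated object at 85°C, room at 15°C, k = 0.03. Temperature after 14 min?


Newton's law: dT/dt = -k(T - T_a) has solution T(t) = T_a + (T₀ - T_a)e^(-kt).
Plug in T_a = 15, T₀ = 85, k = 0.03, t = 14: T(14) = 15 + (70)e^(-0.42) ≈ 61.0°C.


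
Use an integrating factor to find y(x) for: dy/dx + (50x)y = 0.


P(x) = 50x ⇒ μ = e^(25x²).
Q(x) = 0 so μ y is constant: y = Ce^(-25x²).


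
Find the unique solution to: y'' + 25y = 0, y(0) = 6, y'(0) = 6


Characteristic roots of r² + 25 = 0 are ±5i, so y = C₁cos(5x) + C₂sin(5x).
Apply y(0) = 6: C₁ = 6. Differentiate and apply y'(0) = 6: 5·C₂ = 6, so C₂ = 6/5.
Particular solution: y = 6cos(5x) + (6/5)sin(5x).


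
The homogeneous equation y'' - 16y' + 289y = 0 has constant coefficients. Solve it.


Characteristic equation: r² - 16r + 289 = 0.
Discriminant is negative; roots r = 8 ± 15i (complex conjugate pair).
General solution uses e^(α x)(C₁ cos(β x) + C₂ sin(β x)): y = e^(8x)(C₁cos(15x) + C₂sin(15x)).


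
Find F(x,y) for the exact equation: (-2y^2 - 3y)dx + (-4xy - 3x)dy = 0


Check exactness: ∂M/∂y = -4y - 3 and ∂N/∂x = -4y - 3; equal, so the equation is exact.
Integrate M with respect to x (treating y as constant): ∫M dx = -2xy^2 - 3xy + h(y).
Differentiate w.r.t. y and set equal to N: all terms match, so h'(y) = 0 and h is a constant absorbed into C.
General solution: -2xy^2 - 3xy = C.


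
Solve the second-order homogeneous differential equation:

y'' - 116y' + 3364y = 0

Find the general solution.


Characteristic equation: r² - 116r + 3364 = 0, i.e. (r - 58)² = 0.
Repeated root r = 58; include an x factor for the second linearly independent solution.
General solution: y = (C₁ + C₂x)e^(58x).


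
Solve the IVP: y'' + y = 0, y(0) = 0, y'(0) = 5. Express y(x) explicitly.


Characteristic roots of r² + 1 = 0 are ±1i, so y = C₁cos(x) + C₂sin(x).
Apply y(0) = 0: C₁ = 0. Differentiate and apply y'(0) = 5: 1·C₂ = 5, so C₂ = 5.
Particular solution: y = 5sin(x).


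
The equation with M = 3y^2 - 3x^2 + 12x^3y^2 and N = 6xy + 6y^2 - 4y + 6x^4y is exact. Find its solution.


Check exactness: ∂M/∂y = 6y + 24x^3y and ∂N/∂x = 6y + 24x^3y; equal, so the equation is exact.
Integrate M with respect to x (treating y as constant): ∫M dx = 3xy^2 - x^3 + 3x^4y^2 + h(y).
Differentiate w.r.t. y and set equal to N: the x-dependent terms already match, leaving h'(y) = 6y^2 - 4y. Integrate: h(y) = 2y^3 - 2y^2.
So F(x,y) = 3xy^2 - x^3 + 2y^3 - 2y^2 + 3x^4y^2.
General solution: 3xy^2 - x^3 + 2y^3 - 2y^2 + 3x^4y^2 = C.


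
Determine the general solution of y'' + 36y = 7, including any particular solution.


Homogeneous part: r² + 36 = 0 ⇒ r = ±6i, so y_h = C₁cos(6x) + C₂sin(6x).
Try constant y_p = A; plug in: 36A = 7 ⇒ A = 7/36.
General solution: y = C₁cos(6x) + C₂sin(6x) + 7/36.


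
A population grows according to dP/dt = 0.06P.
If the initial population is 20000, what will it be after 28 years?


The ODE dP/dt = 0.06P has solution P(t) = P(0)e^(0.06t).
Substitute P(0) = 20000 and t = 28: P(28) = 20000 e^(1.68) ≈ 107311.


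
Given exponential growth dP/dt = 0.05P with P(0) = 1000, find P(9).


The ODE dP/dt = 0.05P has solution P(t) = P(0)e^(0.05t).
Substitute P(0) = 1000 and t = 9: P(9) = 1000 e^(0.45) ≈ 1568.


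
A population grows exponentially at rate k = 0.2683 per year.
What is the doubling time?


Exponential growth: P(t) = P₀ e^(0.2683t). Set P(t)/P₀ = 2: e^(0.2683t) = 2.
Solve: t = ln(2)/0.2683 ≈ 2.58 years.


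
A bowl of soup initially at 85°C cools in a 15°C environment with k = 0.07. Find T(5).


Newton's law: dT/dt = -k(T - T_a) has solution T(t) = T_a + (T₀ - T_a)e^(-kt).
Plug in T_a = 15, T₀ = 85, k = 0.07, t = 5: T(5) = 15 + (70)e^(-0.35) ≈ 64.3°C.


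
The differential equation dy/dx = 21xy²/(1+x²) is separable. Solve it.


Separate: dy/y² = 21x/(1+x²) dx.
Integrate LHS: ∫ dy/y² = -1/y.
Integrate RHS via u = 1+x²: (21/2)ln(1+x²) + C.
Result: -1/y = (21/2)ln(1+x²) + C.


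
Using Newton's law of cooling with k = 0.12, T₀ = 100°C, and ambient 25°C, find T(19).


Newton's law: dT/dt = -k(T - T_a) has solution T(t) = T_a + (T₀ - T_a)e^(-kt).
Plug in T_a = 25, T₀ = 100, k = 0.12, t = 19: T(19) = 25 + (75)e^(-2.28) ≈ 32.7°C.


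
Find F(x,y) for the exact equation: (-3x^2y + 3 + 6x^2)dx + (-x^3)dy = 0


Check exactness: ∂M/∂y = -3x^2 and ∂N/∂x = -3x^2; equal, so the equation is exact.
Integrate M with respect to x (treating y as constant): ∫M dx = -x^3y + 3x + 2x^3 + h(y).
Differentiate w.r.t. y and set equal to N: all terms match, so h'(y) = 0 and h is a constant absorbed into C.
General solution: -x^3y + 3x + 2x^3 = C.


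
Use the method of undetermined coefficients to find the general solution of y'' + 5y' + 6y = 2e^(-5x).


Characteristic roots of r² + 5r + 6 = 0 are -3, -2.
y_h = C₁e^(-3x) + C₂e^(-2x).
Forcing exponent -5 is not a characteristic root; try y_p = Ae^(-5x).
Substitute: A·(25 + (5)·-5 + (6)) = A·6 = 2, so A = 1/3.
General solution: y = C₁e^(-3x) + C₂e^(-2x) + (1/3)e^(-5x).


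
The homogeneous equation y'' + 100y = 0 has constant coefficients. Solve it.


Characteristic equation: r² + 100 = 0.
Discriminant is negative; roots r = 0 ± 10i (complex conjugate pair).
General solution uses e^(α x)(C₁ cos(β x) + C₂ sin(β x)): y = C₁cos(10x) + C₂sin(10x).


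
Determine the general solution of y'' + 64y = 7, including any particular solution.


Homogeneous part: r² + 64 = 0 ⇒ r = ±8i, so y_h = C₁cos(8x) + C₂sin(8x).
Try constant y_p = A; plug in: 64A = 7 ⇒ A = 7/64.
General solution: y = C₁cos(8x) + C₂sin(8x) + 7/64.


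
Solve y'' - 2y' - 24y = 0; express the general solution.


Characteristic equation: r² - 2r - 24 = 0.
Factor: (r - 6)(r + 4) = 0 ⇒ r = 6, -4 (distinct real).
General solution: y = C₁e^(6x) + C₂e^(-4x).


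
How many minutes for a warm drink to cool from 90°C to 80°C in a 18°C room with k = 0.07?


From T(t) = T_a + (T₀ - T_a)e^(-kt), set T(t) = 80:
(80 - 18) / (90 - 18) = e^(-0.07t), so t = -ln(0.861)/0.07 ≈ 2.1 minutes.


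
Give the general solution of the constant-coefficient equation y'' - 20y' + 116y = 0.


Characteristic equation: r² - 20r + 116 = 0.
Discriminant is negative; roots r = 10 ± 4i (complex conjugate pair).
General solution uses e^(α x)(C₁ cos(β x) + C₂ sin(β x)): y = e^(10x)(C₁cos(4x) + C₂sin(4x)).


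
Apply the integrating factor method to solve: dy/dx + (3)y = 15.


P(x) = 3, Q(x) = 15; integrating factor μ = e^(3x).
(μ y)' = 15e^(3x) ⇒ μ y = 5e^(3x) + C.
Divide by μ: y = 5 + Ce^(-3x).


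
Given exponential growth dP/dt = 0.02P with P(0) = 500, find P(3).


The ODE dP/dt = 0.02P has solution P(t) = P(0)e^(0.02t).
Substitute P(0) = 500 and t = 3: P(3) = 500 e^(0.06) ≈ 531.


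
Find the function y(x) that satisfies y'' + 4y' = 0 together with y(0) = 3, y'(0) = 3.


Characteristic roots of r² + 4r = 0 are -4, 0.
General solution y = c₁ e^(-4x) + c₂.
Apply y(0) = 3: c₁ + c₂ = 3. Apply y'(0) = 3: -4 c₁ + 0 c₂ = 3.
Solve: c₁ = -3/4, c₂ = 15/4.
Particular solution: y = -(3/4)e^(-4x) + 15/4.


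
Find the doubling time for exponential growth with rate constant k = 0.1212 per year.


Exponential growth: P(t) = P₀ e^(0.1212t). Set P(t)/P₀ = 2: e^(0.1212t) = 2.
Solve: t = ln(2)/0.1212 ≈ 5.72 years.


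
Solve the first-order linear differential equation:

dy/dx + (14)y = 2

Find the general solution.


P(x) = 14, Q(x) = 2; integrating factor μ = e^(14x).
(μ y)' = 2e^(14x) ⇒ μ y = (1/7)e^(14x) + C.
Divide by μ: y = 1/7 + Ce^(-14x).


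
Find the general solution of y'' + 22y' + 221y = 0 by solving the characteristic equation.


Characteristic equation: r² + 22r + 221 = 0.
Discriminant is negative; roots r = -11 ± 10i (complex conjugate pair).
General solution uses e^(α x)(C₁ cos(β x) + C₂ sin(β x)): y = e^(-11x)(C₁cos(10x) + C₂sin(10x)).


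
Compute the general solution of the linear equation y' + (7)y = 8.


P(x) = 7, Q(x) = 8; integrating factor μ = e^(7x).
(μ y)' = 8e^(7x) ⇒ μ y = (8/7)e^(7x) + C.
Divide by μ: y = 8/7 + Ce^(-7x).


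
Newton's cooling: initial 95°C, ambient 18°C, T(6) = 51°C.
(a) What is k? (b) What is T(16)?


Newton's law: T(t) = T_a + (T₀ - T_a)e^(-kt).
(a) Use T(6) = 51: (51 - 18)/(95 - 18) = e^(-k·6), so k = -ln(0.429)/6 ≈ 0.1412.
(b) Apply k to t = 16: T(16) = 18 + (77)e^(-2.259) ≈ 26.0°C.


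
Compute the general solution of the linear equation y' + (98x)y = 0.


P(x) = 98x ⇒ μ = e^(49x²).
Q(x) = 0 so μ y is constant: y = Ce^(-49x²).


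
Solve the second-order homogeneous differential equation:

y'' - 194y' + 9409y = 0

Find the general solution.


Characteristic equation: r² - 194r + 9409 = 0, i.e. (r - 97)² = 0.
Repeated root r = 97; include an x factor for the second linearly independent solution.
General solution: y = (C₁ + C₂x)e^(97x).


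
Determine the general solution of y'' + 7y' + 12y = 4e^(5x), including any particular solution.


Characteristic roots of r² + 7r + 12 = 0 are -4, -3.
y_h = C₁e^(-4x) + C₂e^(-3x).
Forcing exponent 5 is not a characteristic root; try y_p = Ae^(5x).
Substitute: A·(25 + (7)·5 + (12)) = A·72 = 4, so A = 1/18.
General solution: y = C₁e^(-4x) + C₂e^(-3x) + (1/18)e^(5x).


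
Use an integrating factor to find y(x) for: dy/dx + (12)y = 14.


P(x) = 12, Q(x) = 14; integrating factor μ = e^(12x).
(μ y)' = 14e^(12x) ⇒ μ y = (7/6)e^(12x) + C.
Divide by μ: y = 7/6 + Ce^(-12x).


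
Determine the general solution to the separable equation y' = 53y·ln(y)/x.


Separate: dy/[y ln(y)] = 53 dx/x.
Substitute u = ln(y): du/u = 53 dx/x.
Integrate: ln|ln(y)| = 53ln|x| + C₀, hence ln(y) = C·x^53.


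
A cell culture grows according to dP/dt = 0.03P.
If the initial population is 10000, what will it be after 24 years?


The ODE dP/dt = 0.03P has solution P(t) = P(0)e^(0.03t).
Substitute P(0) = 10000 and t = 24: P(24) = 10000 e^(0.72) ≈ 20544.


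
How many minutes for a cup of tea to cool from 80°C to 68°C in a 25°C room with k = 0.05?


From T(t) = T_a + (T₀ - T_a)e^(-kt), set T(t) = 68:
(68 - 25) / (80 - 25) = e^(-0.05t), so t = -ln(0.782)/0.05 ≈ 4.9 minutes.


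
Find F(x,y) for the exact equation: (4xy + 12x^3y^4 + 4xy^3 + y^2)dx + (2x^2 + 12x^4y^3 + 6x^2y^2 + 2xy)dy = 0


Check exactness: ∂M/∂y = 4x + 48x^3y^3 + 12xy^2 + 2y and ∂N/∂x = 4x + 48x^3y^3 + 12xy^2 + 2y; equal, so the equation is exact.
Integrate M with respect to x (treating y as constant): ∫M dx = 2x^2y + 3x^4y^4 + 2x^2y^3 + xy^2 + h(y).
Differentiate w.r.t. y and set equal to N: all terms match, so h'(y) = 0 and h is a constant absorbed into C.
General solution: 2x^2y + 3x^4y^4 + 2x^2y^3 + xy^2 = C.


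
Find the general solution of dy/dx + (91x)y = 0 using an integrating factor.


P(x) = 91x ⇒ μ = e^((91/2)x²).
Q(x) = 0 so μ y is constant: y = Ce^(-(91/2)x²).


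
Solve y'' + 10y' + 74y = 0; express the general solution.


Characteristic equation: r² + 10r + 74 = 0.
Discriminant is negative; roots r = -5 ± 7i (complex conjugate pair).
General solution uses e^(α x)(C₁ cos(β x) + C₂ sin(β x)): y = e^(-5x)(C₁cos(7x) + C₂sin(7x)).


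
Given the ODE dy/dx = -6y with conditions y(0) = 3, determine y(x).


General solution of y' = -6y is y = Ce^(-6x).
Apply y(0) = 3: C = 3.
Particular solution: y = 3e^(-6x).


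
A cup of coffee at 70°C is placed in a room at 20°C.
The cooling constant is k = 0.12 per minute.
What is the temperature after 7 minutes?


Newton's law: dT/dt = -k(T - T_a) has solution T(t) = T_a + (T₀ - T_a)e^(-kt).
Plug in T_a = 20, T₀ = 70, k = 0.12, t = 7: T(7) = 20 + (50)e^(-0.84) ≈ 41.6°C.


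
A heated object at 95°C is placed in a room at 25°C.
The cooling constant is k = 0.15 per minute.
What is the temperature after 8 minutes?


Newton's law: dT/dt = -k(T - T_a) has solution T(t) = T_a + (T₀ - T_a)e^(-kt).
Plug in T_a = 25, T₀ = 95, k = 0.15, t = 8: T(8) = 25 + (70)e^(-1.20) ≈ 46.1°C.


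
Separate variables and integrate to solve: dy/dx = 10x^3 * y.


Separate variables: dy/y = 10x^3 dx.
Integrate: ln|y| = (5/2)x^4 + C₀.
Exponentiate: y = Ce^((5/2)x^4).


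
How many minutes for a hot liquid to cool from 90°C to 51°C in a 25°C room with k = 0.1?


From T(t) = T_a + (T₀ - T_a)e^(-kt), set T(t) = 51:
(51 - 25) / (90 - 25) = e^(-0.1t), so t = -ln(0.400)/0.1 ≈ 9.2 minutes.


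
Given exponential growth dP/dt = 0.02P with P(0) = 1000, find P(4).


The ODE dP/dt = 0.02P has solution P(t) = P(0)e^(0.02t).
Substitute P(0) = 1000 and t = 4: P(4) = 1000 e^(0.08) ≈ 1083.


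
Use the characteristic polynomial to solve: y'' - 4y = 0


Characteristic equation: r² - 4 = 0.
Factor: (r - 2)(r + 2) = 0 ⇒ r = 2, -2 (distinct real).
General solution: y = C₁e^(2x) + C₂e^(-2x).


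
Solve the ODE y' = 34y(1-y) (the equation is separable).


Separate: dy/[y(1-y)] = 34 dx.
Partial fractions: 1/[y(1-y)] = 1/y + 1/(1-y).
Integrate: ln|y/(1-y)| = 34x + C₀.
Solve for y: y = 1/(1 + Ce^(-34x)).


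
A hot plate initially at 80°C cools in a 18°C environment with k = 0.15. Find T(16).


Newton's law: dT/dt = -k(T - T_a) has solution T(t) = T_a + (T₀ - T_a)e^(-kt).
Plug in T_a = 18, T₀ = 80, k = 0.15, t = 16: T(16) = 18 + (62)e^(-2.40) ≈ 23.6°C.


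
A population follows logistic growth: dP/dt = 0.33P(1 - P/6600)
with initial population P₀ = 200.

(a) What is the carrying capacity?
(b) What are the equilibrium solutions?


Logistic ODE dP/dt = 0.33P(1 - P/6600) has equilibria where dP/dt = 0, i.e. P = 0 or P = 6600.
The coefficient (1 - P/K) = 0 when P = K, identifying K = 6600 as the carrying capacity.
(a) K = 6600; (b) equilibria P = 0 and P = 6600.


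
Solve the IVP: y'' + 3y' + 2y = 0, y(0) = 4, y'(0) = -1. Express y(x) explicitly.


Characteristic roots of r² + 3r + 2 = 0 are -1, -2.
General solution y = c₁ e^(-x) + c₂ e^(-2x).
Apply y(0) = 4: c₁ + c₂ = 4. Apply y'(0) = -1: -1 c₁ - 2 c₂ = -1.
Solve: c₁ = 7, c₂ = -3.
Particular solution: y = 7e^(-x) - 3e^(-2x).


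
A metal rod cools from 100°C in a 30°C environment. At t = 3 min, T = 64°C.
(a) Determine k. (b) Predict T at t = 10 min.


Newton's law: T(t) = T_a + (T₀ - T_a)e^(-kt).
(a) Use T(3) = 64: (64 - 30)/(100 - 30) = e^(-k·3), so k = -ln(0.486)/3 ≈ 0.2407.
(b) Apply k to t = 10: T(10) = 30 + (70)e^(-2.407) ≈ 36.3°C.


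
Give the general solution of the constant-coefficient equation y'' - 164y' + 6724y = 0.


Characteristic equation: r² - 164r + 6724 = 0, i.e. (r - 82)² = 0.
Repeated root r = 82; include an x factor for the second linearly independent solution.
General solution: y = (C₁ + C₂x)e^(82x).


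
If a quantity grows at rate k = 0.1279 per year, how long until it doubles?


Exponential growth: P(t) = P₀ e^(0.1279t). Set P(t)/P₀ = 2: e^(0.1279t) = 2.
Solve: t = ln(2)/0.1279 ≈ 5.42 years.


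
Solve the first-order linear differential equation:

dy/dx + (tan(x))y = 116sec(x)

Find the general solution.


P(x) = tan(x) ⇒ μ = e^(∫tan(x)dx) = sec(x).
(sec(x) y)' = 116sec²(x) ⇒ sec(x) y = 116tan(x) + C.
Multiply by cos(x): y = 116sin(x) + C·cos(x).


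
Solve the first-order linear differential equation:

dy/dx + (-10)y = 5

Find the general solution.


P(x) = -10 ⇒ μ = e^(-10x).
(μ y)' = 5e^(-10x) ⇒ μ y = -(1/2)e^(-10x) + C.
Divide by μ: y = -1/2 + Ce^(10x).


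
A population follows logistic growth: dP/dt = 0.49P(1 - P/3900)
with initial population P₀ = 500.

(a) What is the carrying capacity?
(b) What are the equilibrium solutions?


Logistic ODE dP/dt = 0.49P(1 - P/3900) has equilibria where dP/dt = 0, i.e. P = 0 or P = 3900.
The coefficient (1 - P/K) = 0 when P = K, identifying K = 3900 as the carrying capacity.
(a) K = 3900; (b) equilibria P = 0 and P = 3900.


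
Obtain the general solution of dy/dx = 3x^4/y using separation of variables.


Separate variables: y dy = 3x^4 dx.
Integrate both sides: y²/2 = (3/5)x^5 + C₀.
Multiply by 2: y² = (6/5)x^5 + C.


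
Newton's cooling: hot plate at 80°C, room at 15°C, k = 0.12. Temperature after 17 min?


Newton's law: dT/dt = -k(T - T_a) has solution T(t) = T_a + (T₀ - T_a)e^(-kt).
Plug in T_a = 15, T₀ = 80, k = 0.12, t = 17: T(17) = 15 + (65)e^(-2.04) ≈ 23.5°C.


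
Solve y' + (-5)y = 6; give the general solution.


P(x) = -5 ⇒ μ = e^(-5x).
(μ y)' = 6e^(-5x) ⇒ μ y = -(6/5)e^(-5x) + C.
Divide by μ: y = -6/5 + Ce^(5x).


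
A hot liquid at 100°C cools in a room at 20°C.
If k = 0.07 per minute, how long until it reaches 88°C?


From T(t) = T_a + (T₀ - T_a)e^(-kt), set T(t) = 88:
(88 - 20) / (100 - 20) = e^(-0.07t), so t = -ln(0.850)/0.07 ≈ 2.3 minutes.


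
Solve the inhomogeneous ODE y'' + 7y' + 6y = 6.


Characteristic roots of r² + 7r + 6 = 0 are -6, -1.
y_h = C₁e^(-6x) + C₂e^(-x).
Constant forcing; try y_p = A. Then 6A = 6 ⇒ A = 1.
General solution: y = C₁e^(-6x) + C₂e^(-x) + 1.


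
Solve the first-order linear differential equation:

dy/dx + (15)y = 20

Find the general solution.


P(x) = 15, Q(x) = 20; integrating factor μ = e^(15x).
(μ y)' = 20e^(15x) ⇒ μ y = (4/3)e^(15x) + C.
Divide by μ: y = 4/3 + Ce^(-15x).


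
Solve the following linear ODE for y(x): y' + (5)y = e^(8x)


P(x) = 5 ⇒ μ = e^(5x).
(μ y)' = e^(13x) ⇒ μ y = e^(13x)/13 + C.
Divide by μ: y = (1/13)e^(8x) + Ce^(-5x).


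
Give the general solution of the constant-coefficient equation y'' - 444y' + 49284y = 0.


Characteristic equation: r² - 444r + 49284 = 0, i.e. (r - 222)² = 0.
Repeated root r = 222; include an x factor for the second linearly independent solution.
General solution: y = (C₁ + C₂x)e^(222x).


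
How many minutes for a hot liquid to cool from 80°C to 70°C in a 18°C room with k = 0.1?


From T(t) = T_a + (T₀ - T_a)e^(-kt), set T(t) = 70:
(70 - 18) / (80 - 18) = e^(-0.1t), so t = -ln(0.839)/0.1 ≈ 1.8 minutes.


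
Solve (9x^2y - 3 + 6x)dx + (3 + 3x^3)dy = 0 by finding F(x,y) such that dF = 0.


Check exactness: ∂M/∂y = 9x^2 and ∂N/∂x = 9x^2; equal, so the equation is exact.
Integrate M with respect to x (treating y as constant): ∫M dx = 3x^3y - 3x + 3x^2 + h(y).
Differentiate w.r.t. y and set equal to N: the x-dependent terms already match, leaving h'(y) = 3. Integrate: h(y) = 3y.
So F(x,y) = 3y + 3x^3y - 3x + 3x^2.
General solution: 3y + 3x^3y - 3x + 3x^2 = C.


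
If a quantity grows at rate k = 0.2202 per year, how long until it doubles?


Exponential growth: P(t) = P₀ e^(0.2202t). Set P(t)/P₀ = 2: e^(0.2202t) = 2.
Solve: t = ln(2)/0.2202 ≈ 3.15 years.


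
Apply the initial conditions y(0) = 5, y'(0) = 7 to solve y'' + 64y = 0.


Characteristic roots of r² + 64 = 0 are ±8i, so y = C₁cos(8x) + C₂sin(8x).
Apply y(0) = 5: C₁ = 5. Differentiate and apply y'(0) = 7: 8·C₂ = 7, so C₂ = 7/8.
Particular solution: y = 5cos(8x) + (7/8)sin(8x).


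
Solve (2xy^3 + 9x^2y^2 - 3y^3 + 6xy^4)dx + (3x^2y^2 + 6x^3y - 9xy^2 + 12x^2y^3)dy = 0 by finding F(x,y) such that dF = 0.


Check exactness: ∂M/∂y = 6xy^2 + 18x^2y - 9y^2 + 24xy^3 and ∂N/∂x = 6xy^2 + 18x^2y - 9y^2 + 24xy^3; equal, so the equation is exact.
Integrate M with respect to x (treating y as constant): ∫M dx = x^2y^3 + 3x^3y^2 - 3xy^3 + 3x^2y^4 + h(y).
Differentiate w.r.t. y and set equal to N: all terms match, so h'(y) = 0 and h is a constant absorbed into C.
General solution: x^2y^3 + 3x^3y^2 - 3xy^3 + 3x^2y^4 = C.


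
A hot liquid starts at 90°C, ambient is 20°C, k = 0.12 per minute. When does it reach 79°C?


From T(t) = T_a + (T₀ - T_a)e^(-kt), set T(t) = 79:
(79 - 20) / (90 - 20) = e^(-0.12t), so t = -ln(0.843)/0.12 ≈ 1.4 minutes.


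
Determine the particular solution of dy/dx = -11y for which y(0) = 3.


General solution of y' = -11y is y = Ce^(-11x).
Apply y(0) = 3: C = 3.
Particular solution: y = 3e^(-11x).


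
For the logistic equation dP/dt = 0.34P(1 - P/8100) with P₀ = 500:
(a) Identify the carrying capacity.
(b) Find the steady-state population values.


Logistic ODE dP/dt = 0.34P(1 - P/8100) has equilibria where dP/dt = 0, i.e. P = 0 or P = 8100.
The coefficient (1 - P/K) = 0 when P = K, identifying K = 8100 as the carrying capacity.
(a) K = 8100; (b) equilibria P = 0 and P = 8100.


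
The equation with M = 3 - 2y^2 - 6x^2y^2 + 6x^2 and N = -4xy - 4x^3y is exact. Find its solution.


Check exactness: ∂M/∂y = -4y - 12x^2y and ∂N/∂x = -4y - 12x^2y; equal, so the equation is exact.
Integrate M with respect to x (treating y as constant): ∫M dx = 3x - 2xy^2 - 2x^3y^2 + 2x^3 + h(y).
Differentiate w.r.t. y and set equal to N: all terms match, so h'(y) = 0 and h is a constant absorbed into C.
General solution: 3x - 2xy^2 - 2x^3y^2 + 2x^3 = C.


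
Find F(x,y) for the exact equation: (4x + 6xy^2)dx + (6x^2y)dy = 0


Check exactness: ∂M/∂y = 12xy and ∂N/∂x = 12xy; equal, so the equation is exact.
Integrate M with respect to x (treating y as constant): ∫M dx = 2x^2 + 3x^2y^2 + h(y).
Differentiate w.r.t. y and set equal to N: all terms match, so h'(y) = 0 and h is a constant absorbed into C.
General solution: 2x^2 + 3x^2y^2 = C.


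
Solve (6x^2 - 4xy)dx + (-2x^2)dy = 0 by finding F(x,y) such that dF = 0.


Check exactness: ∂M/∂y = -4x and ∂N/∂x = -4x; equal, so the equation is exact.
Integrate M with respect to x (treating y as constant): ∫M dx = 2x^3 - 2x^2y + h(y).
Differentiate w.r.t. y and set equal to N: all terms match, so h'(y) = 0 and h is a constant absorbed into C.
General solution: 2x^3 - 2x^2y = C.


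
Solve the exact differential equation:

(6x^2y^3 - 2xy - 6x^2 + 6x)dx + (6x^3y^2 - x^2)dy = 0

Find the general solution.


Check exactness: ∂M/∂y = 18x^2y^2 - 2x and ∂N/∂x = 18x^2y^2 - 2x; equal, so the equation is exact.
Integrate M with respect to x (treating y as constant): ∫M dx = 2x^3y^3 - x^2y - 2x^3 + 3x^2 + h(y).
Differentiate w.r.t. y and set equal to N: all terms match, so h'(y) = 0 and h is a constant absorbed into C.
General solution: 2x^3y^3 - x^2y - 2x^3 + 3x^2 = C.


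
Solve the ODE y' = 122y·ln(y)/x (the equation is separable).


Separate: dy/[y ln(y)] = 122 dx/x.
Substitute u = ln(y): du/u = 122 dx/x.
Integrate: ln|ln(y)| = 122ln|x| + C₀, hence ln(y) = C·x^122.


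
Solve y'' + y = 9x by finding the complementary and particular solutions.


Homogeneous: r² + 1 = 0 ⇒ r = ±1i, y_h = C₁cos(x) + C₂sin(x).
Polynomial forcing; try y_p = Ax + B. Then y_p'' + 1 y_p = 1(Ax + B) = 9x, so B = 0 and A = 9.
General solution: y = C₁cos(x) + C₂sin(x) + 9x.


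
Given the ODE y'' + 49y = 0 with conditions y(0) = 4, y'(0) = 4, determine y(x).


Characteristic roots of r² + 49 = 0 are ±7i, so y = C₁cos(7x) + C₂sin(7x).
Apply y(0) = 4: C₁ = 4. Differentiate and apply y'(0) = 4: 7·C₂ = 4, so C₂ = 4/7.
Particular solution: y = 4cos(7x) + (4/7)sin(7x).


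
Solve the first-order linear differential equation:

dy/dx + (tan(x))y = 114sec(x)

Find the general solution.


P(x) = tan(x) ⇒ μ = e^(∫tan(x)dx) = sec(x).
(sec(x) y)' = 114sec²(x) ⇒ sec(x) y = 114tan(x) + C.
Multiply by cos(x): y = 114sin(x) + C·cos(x).


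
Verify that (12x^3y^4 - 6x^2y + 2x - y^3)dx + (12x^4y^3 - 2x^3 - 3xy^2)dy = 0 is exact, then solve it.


Check exactness: ∂M/∂y = 48x^3y^3 - 6x^2 - 3y^2 and ∂N/∂x = 48x^3y^3 - 6x^2 - 3y^2; equal, so the equation is exact.
Integrate M with respect to x (treating y as constant): ∫M dx = 3x^4y^4 - 2x^3y + x^2 - xy^3 + h(y).
Differentiate w.r.t. y and set equal to N: all terms match, so h'(y) = 0 and h is a constant absorbed into C.
General solution: 3x^4y^4 - 2x^3y + x^2 - xy^3 = C.


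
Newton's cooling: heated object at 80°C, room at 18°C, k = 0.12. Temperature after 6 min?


Newton's law: dT/dt = -k(T - T_a) has solution T(t) = T_a + (T₀ - T_a)e^(-kt).
Plug in T_a = 18, T₀ = 80, k = 0.12, t = 6: T(6) = 18 + (62)e^(-0.72) ≈ 48.2°C.


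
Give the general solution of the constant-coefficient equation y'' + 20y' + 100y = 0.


Characteristic equation: r² + 20r + 100 = 0, i.e. (r + 10)² = 0.
Repeated root r = -10; include an x factor for the second linearly independent solution.
General solution: y = (C₁ + C₂x)e^(-10x).


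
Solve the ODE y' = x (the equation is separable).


Integrate both sides with respect to x: y = ∫ x dx = (1/2)x^2 + C.


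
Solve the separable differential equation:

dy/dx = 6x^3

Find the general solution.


Integrate both sides with respect to x: y = ∫ 6x^3 dx = (3/2)x^4 + C.


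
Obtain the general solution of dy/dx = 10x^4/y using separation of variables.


Separate variables: y dy = 10x^4 dx.
Integrate both sides: y²/2 = 2x^5 + C₀.
Multiply by 2: y² = 4x^5 + C.


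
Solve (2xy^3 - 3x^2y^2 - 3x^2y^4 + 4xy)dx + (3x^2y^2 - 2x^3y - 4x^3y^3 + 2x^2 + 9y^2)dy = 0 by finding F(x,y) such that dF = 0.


Check exactness: ∂M/∂y = 6xy^2 - 6x^2y - 12x^2y^3 + 4x and ∂N/∂x = 6xy^2 - 6x^2y - 12x^2y^3 + 4x; equal, so the equation is exact.
Integrate M with respect to x (treating y as constant): ∫M dx = x^2y^3 - x^3y^2 - x^3y^4 + 2x^2y + h(y).
Differentiate w.r.t. y and set equal to N: the x-dependent terms already match, leaving h'(y) = 9y^2. Integrate: h(y) = 3y^3.
So F(x,y) = x^2y^3 - x^3y^2 - x^3y^4 + 2x^2y + 3y^3.
General solution: x^2y^3 - x^3y^2 - x^3y^4 + 2x^2y + 3y^3 = C.


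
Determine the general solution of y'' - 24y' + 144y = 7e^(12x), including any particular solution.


Characteristic polynomial (r - 12)² = 0; repeated root r = 12.
y_h = (C₁ + C₂x)e^(12x). Forcing matches the repeated root (resonance), so try y_p = Ax² e^(12x).
Substitute and solve for A: 2A = 7, so A = 7/2.
General solution: y = (C₁ + C₂x + (7/2)x²)e^(12x).


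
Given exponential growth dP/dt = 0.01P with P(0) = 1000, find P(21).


The ODE dP/dt = 0.01P has solution P(t) = P(0)e^(0.01t).
Substitute P(0) = 1000 and t = 21: P(21) = 1000 e^(0.21) ≈ 1234.


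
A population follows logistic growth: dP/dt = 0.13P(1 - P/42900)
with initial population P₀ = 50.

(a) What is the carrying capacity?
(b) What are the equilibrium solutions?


Logistic ODE dP/dt = 0.13P(1 - P/42900) has equilibria where dP/dt = 0, i.e. P = 0 or P = 42900.
The coefficient (1 - P/K) = 0 when P = K, identifying K = 42900 as the carrying capacity.
(a) K = 42900; (b) equilibria P = 0 and P = 42900.


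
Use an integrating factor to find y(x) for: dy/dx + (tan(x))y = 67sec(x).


P(x) = tan(x) ⇒ μ = e^(∫tan(x)dx) = sec(x).
(sec(x) y)' = 67sec²(x) ⇒ sec(x) y = 67tan(x) + C.
Multiply by cos(x): y = 67sin(x) + C·cos(x).


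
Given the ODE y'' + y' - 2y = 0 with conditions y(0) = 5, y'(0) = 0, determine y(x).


Characteristic roots of r² + r - 2 = 0 are 1, -2.
General solution y = c₁ e^(x) + c₂ e^(-2x).
Apply y(0) = 5: c₁ + c₂ = 5. Apply y'(0) = 0: 1 c₁ - 2 c₂ = 0.
Solve: c₁ = 10/3, c₂ = 5/3.
Particular solution: y = (10/3)e^(x) + (5/3)e^(-2x).


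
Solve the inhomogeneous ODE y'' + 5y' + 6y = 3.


Characteristic roots of r² + 5r + 6 = 0 are -2, -3.
y_h = C₁e^(-2x) + C₂e^(-3x).
Constant forcing; try y_p = A. Then 6A = 3 ⇒ A = 1/2.
General solution: y = C₁e^(-2x) + C₂e^(-3x) + 1/2.


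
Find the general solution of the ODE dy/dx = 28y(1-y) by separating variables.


Separate: dy/[y(1-y)] = 28 dx.
Partial fractions: 1/[y(1-y)] = 1/y + 1/(1-y).
Integrate: ln|y/(1-y)| = 28x + C₀.
Solve for y: y = 1/(1 + Ce^(-28x)).


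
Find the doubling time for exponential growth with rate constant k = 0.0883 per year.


Exponential growth: P(t) = P₀ e^(0.0883t). Set P(t)/P₀ = 2: e^(0.0883t) = 2.
Solve: t = ln(2)/0.0883 ≈ 7.85 years.


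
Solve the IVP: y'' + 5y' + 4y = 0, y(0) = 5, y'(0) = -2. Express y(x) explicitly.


Characteristic roots of r² + 5r + 4 = 0 are -1, -4.
General solution y = c₁ e^(-x) + c₂ e^(-4x).
Apply y(0) = 5: c₁ + c₂ = 5. Apply y'(0) = -2: -1 c₁ - 4 c₂ = -2.
Solve: c₁ = 6, c₂ = -1.
Particular solution: y = 6e^(-x) - e^(-4x).


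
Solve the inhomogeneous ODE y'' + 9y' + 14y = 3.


Characteristic roots of r² + 9r + 14 = 0 are -2, -7.
y_h = C₁e^(-2x) + C₂e^(-7x).
Constant forcing; try y_p = A. Then 14A = 3 ⇒ A = 3/14.
General solution: y = C₁e^(-2x) + C₂e^(-7x) + 3/14.


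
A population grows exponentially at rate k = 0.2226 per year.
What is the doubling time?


Exponential growth: P(t) = P₀ e^(0.2226t). Set P(t)/P₀ = 2: e^(0.2226t) = 2.
Solve: t = ln(2)/0.2226 ≈ 3.11 years.


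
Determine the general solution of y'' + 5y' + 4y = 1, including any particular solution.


Characteristic roots of r² + 5r + 4 = 0 are -4, -1.
y_h = C₁e^(-4x) + C₂e^(-x).
Constant forcing; try y_p = A. Then 4A = 1 ⇒ A = 1/4.
General solution: y = C₁e^(-4x) + C₂e^(-x) + 1/4.


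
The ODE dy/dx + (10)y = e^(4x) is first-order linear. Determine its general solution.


P(x) = 10 ⇒ μ = e^(10x).
(μ y)' = e^(14x) ⇒ μ y = e^(14x)/14 + C.
Divide by μ: y = (1/14)e^(4x) + Ce^(-10x).


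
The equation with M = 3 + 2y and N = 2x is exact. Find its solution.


Check exactness: ∂M/∂y = 2 and ∂N/∂x = 2; equal, so the equation is exact.
Integrate M with respect to x (treating y as constant): ∫M dx = 3x + 2xy + h(y).
Differentiate w.r.t. y and set equal to N: all terms match, so h'(y) = 0 and h is a constant absorbed into C.
General solution: 3x + 2xy = C.


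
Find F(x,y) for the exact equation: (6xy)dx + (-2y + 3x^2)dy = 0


Check exactness: ∂M/∂y = 6x and ∂N/∂x = 6x; equal, so the equation is exact.
Integrate M with respect to x (treating y as constant): ∫M dx = 3x^2y + h(y).
Differentiate w.r.t. y and set equal to N: the x-dependent terms already match, leaving h'(y) = -2y. Integrate: h(y) = -y^2.
So F(x,y) = -y^2 + 3x^2y.
General solution: -y^2 + 3x^2y = C.


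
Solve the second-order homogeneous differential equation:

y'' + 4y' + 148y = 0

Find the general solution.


Characteristic equation: r² + 4r + 148 = 0.
Discriminant is negative; roots r = -2 ± 12i (complex conjugate pair).
General solution uses e^(α x)(C₁ cos(β x) + C₂ sin(β x)): y = e^(-2x)(C₁cos(12x) + C₂sin(12x)).


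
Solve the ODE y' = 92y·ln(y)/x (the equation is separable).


Separate: dy/[y ln(y)] = 92 dx/x.
Substitute u = ln(y): du/u = 92 dx/x.
Integrate: ln|ln(y)| = 92ln|x| + C₀, hence ln(y) = C·x^92.


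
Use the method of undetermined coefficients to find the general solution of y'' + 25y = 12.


Homogeneous part: r² + 25 = 0 ⇒ r = ±5i, so y_h = C₁cos(5x) + C₂sin(5x).
Try constant y_p = A; plug in: 25A = 12 ⇒ A = 12/25.
General solution: y = C₁cos(5x) + C₂sin(5x) + 12/25.


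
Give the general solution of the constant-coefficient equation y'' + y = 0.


Characteristic equation: r² + 1 = 0.
Discriminant is negative; roots r = 0 ± 1i (complex conjugate pair).
General solution uses e^(α x)(C₁ cos(β x) + C₂ sin(β x)): y = C₁cos(x) + C₂sin(x).


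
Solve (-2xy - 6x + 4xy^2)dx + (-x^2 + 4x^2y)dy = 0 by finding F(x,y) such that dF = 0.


Check exactness: ∂M/∂y = -2x + 8xy and ∂N/∂x = -2x + 8xy; equal, so the equation is exact.
Integrate M with respect to x (treating y as constant): ∫M dx = -x^2y - 3x^2 + 2x^2y^2 + h(y).
Differentiate w.r.t. y and set equal to N: all terms match, so h'(y) = 0 and h is a constant absorbed into C.
General solution: -x^2y - 3x^2 + 2x^2y^2 = C.


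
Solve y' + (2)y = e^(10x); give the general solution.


P(x) = 2 ⇒ μ = e^(2x).
(μ y)' = e^(12x) ⇒ μ y = e^(12x)/12 + C.
Divide by μ: y = (1/12)e^(10x) + Ce^(-2x).


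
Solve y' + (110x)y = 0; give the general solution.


P(x) = 110x ⇒ μ = e^(55x²).
Q(x) = 0 so μ y is constant: y = Ce^(-55x²).


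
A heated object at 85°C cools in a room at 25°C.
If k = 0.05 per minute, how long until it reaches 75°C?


From T(t) = T_a + (T₀ - T_a)e^(-kt), set T(t) = 75:
(75 - 25) / (85 - 25) = e^(-0.05t), so t = -ln(0.833)/0.05 ≈ 3.6 minutes.


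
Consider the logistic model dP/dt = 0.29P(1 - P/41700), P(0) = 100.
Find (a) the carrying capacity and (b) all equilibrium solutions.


Logistic ODE dP/dt = 0.29P(1 - P/41700) has equilibria where dP/dt = 0, i.e. P = 0 or P = 41700.
The coefficient (1 - P/K) = 0 when P = K, identifying K = 41700 as the carrying capacity.
(a) K = 41700; (b) equilibria P = 0 and P = 41700.


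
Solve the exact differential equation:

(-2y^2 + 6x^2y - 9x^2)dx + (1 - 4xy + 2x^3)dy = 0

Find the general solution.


Check exactness: ∂M/∂y = -4y + 6x^2 and ∂N/∂x = -4y + 6x^2; equal, so the equation is exact.
Integrate M with respect to x (treating y as constant): ∫M dx = -2xy^2 + 2x^3y - 3x^3 + h(y).
Differentiate w.r.t. y and set equal to N: the x-dependent terms already match, leaving h'(y) = 1. Integrate: h(y) = y.
So F(x,y) = y - 2xy^2 + 2x^3y - 3x^3.
General solution: y - 2xy^2 + 2x^3y - 3x^3 = C.


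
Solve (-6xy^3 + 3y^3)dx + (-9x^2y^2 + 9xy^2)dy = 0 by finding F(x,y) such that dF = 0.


Check exactness: ∂M/∂y = -18xy^2 + 9y^2 and ∂N/∂x = -18xy^2 + 9y^2; equal, so the equation is exact.
Integrate M with respect to x (treating y as constant): ∫M dx = -3x^2y^3 + 3xy^3 + h(y).
Differentiate w.r.t. y and set equal to N: all terms match, so h'(y) = 0 and h is a constant absorbed into C.
General solution: -3x^2y^3 + 3xy^3 = C.


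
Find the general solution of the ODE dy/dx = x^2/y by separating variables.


Separate variables: y dy = x^2 dx.
Integrate both sides: y²/2 = (1/3)x^3 + C₀.
Multiply by 2: y² = (2/3)x^3 + C.


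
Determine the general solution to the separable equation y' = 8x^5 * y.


Separate variables: dy/y = 8x^5 dx.
Integrate: ln|y| = (4/3)x^6 + C₀.
Exponentiate: y = Ce^((4/3)x^6).


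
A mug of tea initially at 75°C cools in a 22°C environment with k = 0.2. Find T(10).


Newton's law: dT/dt = -k(T - T_a) has solution T(t) = T_a + (T₀ - T_a)e^(-kt).
Plug in T_a = 22, T₀ = 75, k = 0.2, t = 10: T(10) = 22 + (53)e^(-2.00) ≈ 29.2°C.


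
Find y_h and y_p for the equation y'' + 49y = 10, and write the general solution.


Homogeneous part: r² + 49 = 0 ⇒ r = ±7i, so y_h = C₁cos(7x) + C₂sin(7x).
Try constant y_p = A; plug in: 49A = 10 ⇒ A = 10/49.
General solution: y = C₁cos(7x) + C₂sin(7x) + 10/49.
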